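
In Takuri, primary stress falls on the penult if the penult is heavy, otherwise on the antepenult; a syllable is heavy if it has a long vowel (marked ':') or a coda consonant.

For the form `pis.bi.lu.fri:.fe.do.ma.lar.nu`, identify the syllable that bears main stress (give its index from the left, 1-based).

8

Weights: 7 ma L, 8 lar H, 9 nu L.
The penult (syllable 8, lar) is heavy, so it takes stress.
Primary stress: syllable 8 → pis.bi.lu.fri:.fe.do.ma.ˈlar.nu.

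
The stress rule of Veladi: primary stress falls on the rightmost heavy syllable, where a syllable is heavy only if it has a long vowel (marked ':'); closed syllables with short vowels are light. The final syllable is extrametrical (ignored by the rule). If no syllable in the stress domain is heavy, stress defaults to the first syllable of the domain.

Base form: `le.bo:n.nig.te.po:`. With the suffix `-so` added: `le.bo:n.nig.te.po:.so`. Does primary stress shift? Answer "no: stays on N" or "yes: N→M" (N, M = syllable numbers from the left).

yes: 2→5

Base `le.bo:n.nig.te.po:` (5 syllables):
  The final syllable (5, po:) is extrametrical; the stress domain is syllables 1–4.
  Weights: 1 le L, 2 bo:n H, 3 nig L, 4 te L.
  Heavy syllables in the domain: 2. The rightmost is syllable 2 (bo:n).
  → primary stress on syllable 2.
Suffixed `le.bo:n.nig.te.po:.so` (6 syllables):
  The final syllable (6, so) is extrametrical; the stress domain is syllables 1–5.
  Weights: 1 le L, 2 bo:n H, 3 nig L, 4 te L, 5 po: H.
  Heavy syllables in the domain: 2, 5. The rightmost is syllable 5 (po:).
  → primary stress on syllable 5.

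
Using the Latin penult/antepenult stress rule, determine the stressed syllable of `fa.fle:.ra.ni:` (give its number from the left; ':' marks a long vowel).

2

Classical Latin: stress the penult if heavy (long vowel or closed), else the antepenult.
Weights: 2 fle: H, 3 ra L, 4 ni: H.
The penult (syllable 3, ra) is light, so stress falls on the antepenult (syllable 2, fle:).
Stress on syllable 2: fa.ˈfle:.ra.ni:.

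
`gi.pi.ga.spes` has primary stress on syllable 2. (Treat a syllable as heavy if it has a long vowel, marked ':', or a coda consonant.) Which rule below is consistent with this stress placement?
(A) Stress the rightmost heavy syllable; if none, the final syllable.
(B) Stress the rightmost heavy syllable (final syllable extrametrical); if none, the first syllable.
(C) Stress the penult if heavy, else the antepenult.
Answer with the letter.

Rule A → syllable 4 (observed: 2).
Rule B → syllable 1 (observed: 2).
Rule C → syllable 2 ✓.

C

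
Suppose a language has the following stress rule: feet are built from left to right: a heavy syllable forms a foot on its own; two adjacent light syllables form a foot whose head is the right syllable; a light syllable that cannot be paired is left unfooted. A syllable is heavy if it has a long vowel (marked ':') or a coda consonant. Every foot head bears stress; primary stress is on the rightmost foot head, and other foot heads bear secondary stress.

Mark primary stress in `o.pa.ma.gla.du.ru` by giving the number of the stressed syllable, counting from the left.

Weights: 1 o L, 2 pa L, 3 ma L, 4 gla L, 5 du L, 6 ru L.
Parse left to right (heavy = foot alone; LL = one foot; stranded L unfooted): (o.ˈpa) (ma.ˈgla) (du.ˈru).
Foot heads: 2, 4, 6.
Primary stress on the rightmost head = syllable 6.
Primary stress: syllable 6 → o.pa.ma.gla.du.ˈru.

6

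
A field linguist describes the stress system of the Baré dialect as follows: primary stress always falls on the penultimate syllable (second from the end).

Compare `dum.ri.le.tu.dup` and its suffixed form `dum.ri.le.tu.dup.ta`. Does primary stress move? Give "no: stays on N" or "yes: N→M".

Base `dum.ri.le.tu.dup` (5 syllables):
  The word has 5 syllables; the penultimate syllable (second from the end) is syllable 4 (tu).
  → primary stress on syllable 4.
Suffixed `dum.ri.le.tu.dup.ta` (6 syllables):
  The word has 6 syllables; the penultimate syllable (second from the end) is syllable 5 (dup).
  → primary stress on syllable 5.

yes: 4→5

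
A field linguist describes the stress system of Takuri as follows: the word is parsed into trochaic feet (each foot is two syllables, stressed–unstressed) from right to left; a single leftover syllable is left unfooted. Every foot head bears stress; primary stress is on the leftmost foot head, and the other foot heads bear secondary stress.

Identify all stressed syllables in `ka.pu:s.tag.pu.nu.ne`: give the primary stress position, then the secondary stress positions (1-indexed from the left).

primary 1, secondary 3, 5

Parse right to left into trochaic (ˈσσ) feet: (ˈka.pu:s) (ˈtag.pu) (ˈnu.ne).
Foot heads (stressed positions): 1, 3, 5.
End Rule Leftmost: primary stress on the leftmost head = syllable 1.
Secondary stress on 3, 5: ˈka.pu:s.ˌtag.pu.ˌnu.ne.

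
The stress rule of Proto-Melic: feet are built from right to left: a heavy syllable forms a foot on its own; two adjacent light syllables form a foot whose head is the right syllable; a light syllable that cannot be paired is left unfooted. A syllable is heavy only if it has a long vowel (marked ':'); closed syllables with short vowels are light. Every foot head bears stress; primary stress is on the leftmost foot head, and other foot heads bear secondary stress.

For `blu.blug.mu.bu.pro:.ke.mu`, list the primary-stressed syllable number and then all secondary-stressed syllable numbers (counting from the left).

Weights: 1 blu L, 2 blug L, 3 mu L, 4 bu L, 5 pro: H, 6 ke L, 7 mu L.
Parse right to left (heavy = foot alone; LL = one foot; stranded L unfooted): (blu.ˈblug) (mu.ˈbu) (ˈpro:) (ke.ˈmu).
Foot heads: 2, 4, 5, 7.
Primary stress on the leftmost head = syllable 2.
Secondary stress on 4, 5, 7: blu.ˈblug.mu.ˌbu.ˌpro:.ke.ˌmu.

primary 2, secondary 4, 5, 7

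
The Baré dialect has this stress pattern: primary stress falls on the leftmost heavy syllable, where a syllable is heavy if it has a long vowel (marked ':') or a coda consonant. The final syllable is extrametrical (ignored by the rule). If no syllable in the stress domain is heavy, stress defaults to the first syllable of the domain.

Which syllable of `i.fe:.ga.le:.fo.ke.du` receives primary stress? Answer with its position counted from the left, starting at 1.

2

The final syllable (7, du) is extrametrical; the stress domain is syllables 1–6.
Weights: 1 i L, 2 fe: H, 3 ga L, 4 le: H, 5 fo L, 6 ke L.
Heavy syllables in the domain: 2, 4. The leftmost is syllable 2 (fe:).
Primary stress: syllable 2 → i.ˈfe:.ga.le:.fo.ke.du.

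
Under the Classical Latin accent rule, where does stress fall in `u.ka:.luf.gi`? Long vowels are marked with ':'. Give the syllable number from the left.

Classical Latin: stress the penult if heavy (long vowel or closed), else the antepenult.
Weights: 2 ka: H, 3 luf H, 4 gi L.
The penult (syllable 3, luf) is heavy, so it takes stress.
Stress on syllable 3: u.ka:.ˈluf.gi.

3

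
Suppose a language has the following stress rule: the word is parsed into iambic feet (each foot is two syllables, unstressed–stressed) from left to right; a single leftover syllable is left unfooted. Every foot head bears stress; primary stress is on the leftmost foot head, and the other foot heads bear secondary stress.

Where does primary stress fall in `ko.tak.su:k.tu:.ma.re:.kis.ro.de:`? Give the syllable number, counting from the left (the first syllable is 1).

2

Parse left to right into iambic (σˈσ) feet: (ko.ˈtak) (su:k.ˈtu:) (ma.ˈre:) (kis.ˈro) de:. Syllable 9 is left unfooted.
Foot heads (stressed positions): 2, 4, 6, 8.
End Rule Leftmost: primary stress on the leftmost head = syllable 2.
Primary stress: syllable 2 → ko.ˈtak.su:k.tu:.ma.re:.kis.ro.de:.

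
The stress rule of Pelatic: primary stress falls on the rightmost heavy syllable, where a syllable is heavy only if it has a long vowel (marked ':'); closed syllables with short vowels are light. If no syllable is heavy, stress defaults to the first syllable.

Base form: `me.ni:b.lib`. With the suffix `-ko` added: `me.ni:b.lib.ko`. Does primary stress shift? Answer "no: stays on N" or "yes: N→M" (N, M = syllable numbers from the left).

no: stays on 2

Base `me.ni:b.lib` (3 syllables):
  Weights: 1 me L, 2 ni:b H, 3 lib L.
  Heavy syllables in the domain: 2. The rightmost is syllable 2 (ni:b).
  → primary stress on syllable 2.
Suffixed `me.ni:b.lib.ko` (4 syllables):
  Weights: 1 me L, 2 ni:b H, 3 lib L, 4 ko L.
  Heavy syllables in the domain: 2. The rightmost is syllable 2 (ni:b).
  → primary stress on syllable 2.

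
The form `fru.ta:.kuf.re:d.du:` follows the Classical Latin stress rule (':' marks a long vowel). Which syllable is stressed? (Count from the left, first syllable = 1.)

Classical Latin: stress the penult if heavy (long vowel or closed), else the antepenult.
Weights: 3 kuf H, 4 re:d H, 5 du: H.
The penult (syllable 4, re:d) is heavy, so it takes stress.
Stress on syllable 4: fru.ta:.kuf.ˈre:d.du:.

4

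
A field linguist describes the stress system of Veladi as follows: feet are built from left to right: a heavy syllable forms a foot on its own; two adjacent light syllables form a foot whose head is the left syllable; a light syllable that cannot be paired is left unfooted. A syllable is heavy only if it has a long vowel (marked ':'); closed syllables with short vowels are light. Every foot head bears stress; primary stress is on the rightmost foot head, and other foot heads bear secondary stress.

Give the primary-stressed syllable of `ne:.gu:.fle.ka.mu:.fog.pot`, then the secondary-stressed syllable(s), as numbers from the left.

primary 6, secondary 1, 2, 3, 5

Weights: 1 ne: H, 2 gu: H, 3 fle L, 4 ka L, 5 mu: H, 6 fog L, 7 pot L.
Parse left to right (heavy = foot alone; LL = one foot; stranded L unfooted): (ˈne:) (ˈgu:) (ˈfle.ka) (ˈmu:) (ˈfog.pot).
Foot heads: 1, 2, 3, 5, 6.
Primary stress on the rightmost head = syllable 6.
Secondary stress on 1, 2, 3, 5: ˌne:.ˌgu:.ˌfle.ka.ˌmu:.ˈfog.pot.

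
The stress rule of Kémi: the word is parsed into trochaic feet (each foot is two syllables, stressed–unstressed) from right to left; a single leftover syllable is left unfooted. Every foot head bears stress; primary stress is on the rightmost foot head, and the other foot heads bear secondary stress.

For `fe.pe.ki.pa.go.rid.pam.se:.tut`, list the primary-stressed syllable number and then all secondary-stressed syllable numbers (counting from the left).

Parse right to left into trochaic (ˈσσ) feet: fe (ˈpe.ki) (ˈpa.go) (ˈrid.pam) (ˈse:.tut). Syllable 1 is left unfooted.
Foot heads (stressed positions): 2, 4, 6, 8.
End Rule Rightmost: primary stress on the rightmost head = syllable 8.
Secondary stress on 2, 4, 6: fe.ˌpe.ki.ˌpa.go.ˌrid.pam.ˈse:.tut.

primary 8, secondary 2, 4, 6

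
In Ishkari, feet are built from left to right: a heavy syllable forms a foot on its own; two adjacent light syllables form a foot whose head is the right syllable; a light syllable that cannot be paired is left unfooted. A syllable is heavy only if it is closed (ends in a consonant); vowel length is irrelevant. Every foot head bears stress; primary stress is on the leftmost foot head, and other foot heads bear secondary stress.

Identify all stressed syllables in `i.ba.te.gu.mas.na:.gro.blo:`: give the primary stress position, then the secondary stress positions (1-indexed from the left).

Weights: 1 i L, 2 ba L, 3 te L, 4 gu L, 5 mas H, 6 na: L, 7 gro L, 8 blo: L.
Parse left to right (heavy = foot alone; LL = one foot; stranded L unfooted): (i.ˈba) (te.ˈgu) (ˈmas) (na:.ˈgro) blo:.
Foot heads: 2, 4, 5, 7.
Primary stress on the leftmost head = syllable 2.
Secondary stress on 4, 5, 7: i.ˈba.te.ˌgu.ˌmas.na:.ˌgro.blo:.

primary 2, secondary 4, 5, 7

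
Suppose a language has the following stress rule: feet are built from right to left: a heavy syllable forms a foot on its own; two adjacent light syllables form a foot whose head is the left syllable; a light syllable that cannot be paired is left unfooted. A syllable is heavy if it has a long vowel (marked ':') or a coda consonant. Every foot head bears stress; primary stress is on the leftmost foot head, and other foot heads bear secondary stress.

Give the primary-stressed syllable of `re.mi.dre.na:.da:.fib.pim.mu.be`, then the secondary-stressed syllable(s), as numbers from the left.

primary 2, secondary 4, 5, 6, 7, 8

Weights: 1 re L, 2 mi L, 3 dre L, 4 na: H, 5 da: H, 6 fib H, 7 pim H, 8 mu L, 9 be L.
Parse right to left (heavy = foot alone; LL = one foot; stranded L unfooted): re (ˈmi.dre) (ˈna:) (ˈda:) (ˈfib) (ˈpim) (ˈmu.be).
Foot heads: 2, 4, 5, 6, 7, 8.
Primary stress on the leftmost head = syllable 2.
Secondary stress on 4, 5, 6, 7, 8: re.ˈmi.dre.ˌna:.ˌda:.ˌfib.ˌpim.ˌmu.be.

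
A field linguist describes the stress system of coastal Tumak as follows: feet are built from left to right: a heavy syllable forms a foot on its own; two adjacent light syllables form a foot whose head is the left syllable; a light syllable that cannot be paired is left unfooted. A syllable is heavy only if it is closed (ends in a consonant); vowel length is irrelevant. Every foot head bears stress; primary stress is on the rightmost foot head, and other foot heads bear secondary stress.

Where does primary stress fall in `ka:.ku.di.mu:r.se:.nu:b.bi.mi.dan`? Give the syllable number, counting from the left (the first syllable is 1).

9

Weights: 1 ka: L, 2 ku L, 3 di L, 4 mu:r H, 5 se: L, 6 nu:b H, 7 bi L, 8 mi L, 9 dan H.
Parse left to right (heavy = foot alone; LL = one foot; stranded L unfooted): (ˈka:.ku) di (ˈmu:r) se: (ˈnu:b) (ˈbi.mi) (ˈdan).
Foot heads: 1, 4, 6, 7, 9.
Primary stress on the rightmost head = syllable 9.
Primary stress: syllable 9 → ka:.ku.di.mu:r.se:.nu:b.bi.mi.ˈdan.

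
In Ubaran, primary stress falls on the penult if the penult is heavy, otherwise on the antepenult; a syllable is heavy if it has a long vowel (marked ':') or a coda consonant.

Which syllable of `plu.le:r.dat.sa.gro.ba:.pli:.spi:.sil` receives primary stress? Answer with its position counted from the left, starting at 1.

Weights: 7 pli: H, 8 spi: H, 9 sil H.
The penult (syllable 8, spi:) is heavy, so it takes stress.
Primary stress: syllable 8 → plu.le:r.dat.sa.gro.ba:.pli:.ˈspi:.sil.

8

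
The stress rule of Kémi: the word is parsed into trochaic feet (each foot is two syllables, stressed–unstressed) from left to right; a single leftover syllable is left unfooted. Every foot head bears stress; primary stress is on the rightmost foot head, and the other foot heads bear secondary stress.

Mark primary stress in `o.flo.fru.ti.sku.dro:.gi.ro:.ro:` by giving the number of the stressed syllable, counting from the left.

7

Parse left to right into trochaic (ˈσσ) feet: (ˈo.flo) (ˈfru.ti) (ˈsku.dro:) (ˈgi.ro:) ro:. Syllable 9 is left unfooted.
Foot heads (stressed positions): 1, 3, 5, 7.
End Rule Rightmost: primary stress on the rightmost head = syllable 7.
Primary stress: syllable 7 → o.flo.fru.ti.sku.dro:.ˈgi.ro:.ro:.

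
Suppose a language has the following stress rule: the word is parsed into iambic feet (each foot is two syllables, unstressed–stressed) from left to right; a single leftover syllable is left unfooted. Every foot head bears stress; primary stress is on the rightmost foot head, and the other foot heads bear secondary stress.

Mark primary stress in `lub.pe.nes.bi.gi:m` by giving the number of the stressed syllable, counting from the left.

4

Parse left to right into iambic (σˈσ) feet: (lub.ˈpe) (nes.ˈbi) gi:m. Syllable 5 is left unfooted.
Foot heads (stressed positions): 2, 4.
End Rule Rightmost: primary stress on the rightmost head = syllable 4.
Primary stress: syllable 4 → lub.pe.nes.ˈbi.gi:m.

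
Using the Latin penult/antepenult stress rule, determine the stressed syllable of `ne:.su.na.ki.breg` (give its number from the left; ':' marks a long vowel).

3

Classical Latin: stress the penult if heavy (long vowel or closed), else the antepenult.
Weights: 3 na L, 4 ki L, 5 breg H.
The penult (syllable 4, ki) is light, so stress falls on the antepenult (syllable 3, na).
Stress on syllable 3: ne:.su.ˈna.ki.breg.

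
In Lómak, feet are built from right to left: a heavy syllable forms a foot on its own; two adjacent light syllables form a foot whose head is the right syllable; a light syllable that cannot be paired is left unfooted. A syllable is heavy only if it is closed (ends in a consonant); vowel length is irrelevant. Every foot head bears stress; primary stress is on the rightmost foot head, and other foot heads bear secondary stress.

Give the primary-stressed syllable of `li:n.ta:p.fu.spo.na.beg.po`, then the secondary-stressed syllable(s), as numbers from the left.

Weights: 1 li:n H, 2 ta:p H, 3 fu L, 4 spo L, 5 na L, 6 beg H, 7 po L.
Parse right to left (heavy = foot alone; LL = one foot; stranded L unfooted): (ˈli:n) (ˈta:p) fu (spo.ˈna) (ˈbeg) po.
Foot heads: 1, 2, 5, 6.
Primary stress on the rightmost head = syllable 6.
Secondary stress on 1, 2, 5: ˌli:n.ˌta:p.fu.spo.ˌna.ˈbeg.po.

primary 6, secondary 1, 2, 5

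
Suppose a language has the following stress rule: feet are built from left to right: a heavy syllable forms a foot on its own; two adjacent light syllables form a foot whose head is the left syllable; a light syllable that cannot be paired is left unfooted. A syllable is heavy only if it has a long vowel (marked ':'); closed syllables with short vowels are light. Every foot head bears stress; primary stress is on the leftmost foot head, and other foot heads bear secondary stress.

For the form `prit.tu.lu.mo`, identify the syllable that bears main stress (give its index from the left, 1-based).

1

Weights: 1 prit L, 2 tu L, 3 lu L, 4 mo L.
Parse left to right (heavy = foot alone; LL = one foot; stranded L unfooted): (ˈprit.tu) (ˈlu.mo).
Foot heads: 1, 3.
Primary stress on the leftmost head = syllable 1.
Primary stress: syllable 1 → ˈprit.tu.lu.mo.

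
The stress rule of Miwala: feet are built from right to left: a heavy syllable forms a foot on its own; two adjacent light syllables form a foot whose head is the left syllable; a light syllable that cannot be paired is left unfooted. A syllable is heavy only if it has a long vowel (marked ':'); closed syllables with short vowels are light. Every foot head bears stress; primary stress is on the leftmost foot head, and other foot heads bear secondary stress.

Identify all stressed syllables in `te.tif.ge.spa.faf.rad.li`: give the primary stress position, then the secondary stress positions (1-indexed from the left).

primary 2, secondary 4, 6

Weights: 1 te L, 2 tif L, 3 ge L, 4 spa L, 5 faf L, 6 rad L, 7 li L.
Parse right to left (heavy = foot alone; LL = one foot; stranded L unfooted): te (ˈtif.ge) (ˈspa.faf) (ˈrad.li).
Foot heads: 2, 4, 6.
Primary stress on the leftmost head = syllable 2.
Secondary stress on 4, 6: te.ˈtif.ge.ˌspa.faf.ˌrad.li.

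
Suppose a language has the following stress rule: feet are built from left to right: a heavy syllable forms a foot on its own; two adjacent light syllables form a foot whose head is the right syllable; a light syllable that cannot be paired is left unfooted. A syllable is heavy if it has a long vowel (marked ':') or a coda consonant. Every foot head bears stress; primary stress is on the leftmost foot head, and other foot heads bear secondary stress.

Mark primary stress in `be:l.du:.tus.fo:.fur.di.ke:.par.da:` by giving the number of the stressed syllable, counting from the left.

Weights: 1 be:l H, 2 du: H, 3 tus H, 4 fo: H, 5 fur H, 6 di L, 7 ke: H, 8 par H, 9 da: H.
Parse left to right (heavy = foot alone; LL = one foot; stranded L unfooted): (ˈbe:l) (ˈdu:) (ˈtus) (ˈfo:) (ˈfur) di (ˈke:) (ˈpar) (ˈda:).
Foot heads: 1, 2, 3, 4, 5, 7, 8, 9.
Primary stress on the leftmost head = syllable 1.
Primary stress: syllable 1 → ˈbe:l.du:.tus.fo:.fur.di.ke:.par.da:.

1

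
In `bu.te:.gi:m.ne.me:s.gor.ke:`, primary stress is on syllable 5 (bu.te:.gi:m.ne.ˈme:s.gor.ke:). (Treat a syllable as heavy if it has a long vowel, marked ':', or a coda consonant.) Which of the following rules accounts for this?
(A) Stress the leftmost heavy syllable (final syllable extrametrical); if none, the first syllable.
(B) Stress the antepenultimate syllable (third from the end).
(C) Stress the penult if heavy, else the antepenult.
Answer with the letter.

Rule A → syllable 2 (observed: 5).
Rule B → syllable 5 ✓.
Rule C → syllable 6 (observed: 5).

B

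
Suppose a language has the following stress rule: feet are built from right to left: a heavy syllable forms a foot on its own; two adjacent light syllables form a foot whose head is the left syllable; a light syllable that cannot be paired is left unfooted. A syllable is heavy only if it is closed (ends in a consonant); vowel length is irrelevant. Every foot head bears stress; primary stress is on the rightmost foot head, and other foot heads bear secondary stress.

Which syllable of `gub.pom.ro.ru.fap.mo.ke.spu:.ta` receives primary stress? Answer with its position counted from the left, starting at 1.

Weights: 1 gub H, 2 pom H, 3 ro L, 4 ru L, 5 fap H, 6 mo L, 7 ke L, 8 spu: L, 9 ta L.
Parse right to left (heavy = foot alone; LL = one foot; stranded L unfooted): (ˈgub) (ˈpom) (ˈro.ru) (ˈfap) (ˈmo.ke) (ˈspu:.ta).
Foot heads: 1, 2, 3, 5, 6, 8.
Primary stress on the rightmost head = syllable 8.
Primary stress: syllable 8 → gub.pom.ro.ru.fap.mo.ke.ˈspu:.ta.

8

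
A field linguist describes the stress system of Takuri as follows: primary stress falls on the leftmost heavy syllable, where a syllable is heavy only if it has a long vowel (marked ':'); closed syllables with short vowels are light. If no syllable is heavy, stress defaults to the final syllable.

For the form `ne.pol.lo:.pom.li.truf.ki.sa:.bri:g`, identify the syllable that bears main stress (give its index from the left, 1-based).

Weights: 1 ne L, 2 pol L, 3 lo: H, 4 pom L, 5 li L, 6 truf L, 7 ki L, 8 sa: H, 9 bri:g H.
Heavy syllables in the domain: 3, 8, 9. The leftmost is syllable 3 (lo:).
Primary stress: syllable 3 → ne.pol.ˈlo:.pom.li.truf.ki.sa:.bri:g.

3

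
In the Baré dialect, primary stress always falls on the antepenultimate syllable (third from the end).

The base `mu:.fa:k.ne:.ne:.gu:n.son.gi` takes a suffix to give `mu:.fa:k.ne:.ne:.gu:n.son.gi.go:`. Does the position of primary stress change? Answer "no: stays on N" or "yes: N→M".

yes: 5→6

Base `mu:.fa:k.ne:.ne:.gu:n.son.gi` (7 syllables):
  The word has 7 syllables; the antepenultimate syllable (third from the end) is syllable 5 (gu:n).
  → primary stress on syllable 5.
Suffixed `mu:.fa:k.ne:.ne:.gu:n.son.gi.go:` (8 syllables):
  The word has 8 syllables; the antepenultimate syllable (third from the end) is syllable 6 (son).
  → primary stress on syllable 6.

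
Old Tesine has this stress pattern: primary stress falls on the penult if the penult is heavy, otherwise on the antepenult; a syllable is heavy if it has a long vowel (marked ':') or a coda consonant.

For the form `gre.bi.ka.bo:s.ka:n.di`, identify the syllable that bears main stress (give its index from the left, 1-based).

Weights: 4 bo:s H, 5 ka:n H, 6 di L.
The penult (syllable 5, ka:n) is heavy, so it takes stress.
Primary stress: syllable 5 → gre.bi.ka.bo:s.ˈka:n.di.

5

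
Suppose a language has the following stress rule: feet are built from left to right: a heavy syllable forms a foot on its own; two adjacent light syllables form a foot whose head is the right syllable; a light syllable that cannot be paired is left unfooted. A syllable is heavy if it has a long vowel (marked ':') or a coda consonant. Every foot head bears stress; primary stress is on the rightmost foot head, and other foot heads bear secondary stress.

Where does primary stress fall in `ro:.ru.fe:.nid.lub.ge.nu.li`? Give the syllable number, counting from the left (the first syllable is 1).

7

Weights: 1 ro: H, 2 ru L, 3 fe: H, 4 nid H, 5 lub H, 6 ge L, 7 nu L, 8 li L.
Parse left to right (heavy = foot alone; LL = one foot; stranded L unfooted): (ˈro:) ru (ˈfe:) (ˈnid) (ˈlub) (ge.ˈnu) li.
Foot heads: 1, 3, 4, 5, 7.
Primary stress on the rightmost head = syllable 7.
Primary stress: syllable 7 → ro:.ru.fe:.nid.lub.ge.ˈnu.li.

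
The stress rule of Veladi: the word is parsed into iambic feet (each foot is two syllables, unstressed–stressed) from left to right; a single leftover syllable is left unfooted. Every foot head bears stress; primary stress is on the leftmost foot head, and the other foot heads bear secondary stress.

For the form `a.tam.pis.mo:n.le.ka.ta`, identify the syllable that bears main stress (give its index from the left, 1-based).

Parse left to right into iambic (σˈσ) feet: (a.ˈtam) (pis.ˈmo:n) (le.ˈka) ta. Syllable 7 is left unfooted.
Foot heads (stressed positions): 2, 4, 6.
End Rule Leftmost: primary stress on the leftmost head = syllable 2.
Primary stress: syllable 2 → a.ˈtam.pis.mo:n.le.ka.ta.

2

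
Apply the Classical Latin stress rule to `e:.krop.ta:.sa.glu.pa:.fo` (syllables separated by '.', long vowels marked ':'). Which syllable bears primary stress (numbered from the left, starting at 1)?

6

Classical Latin: stress the penult if heavy (long vowel or closed), else the antepenult.
Weights: 5 glu L, 6 pa: H, 7 fo L.
The penult (syllable 6, pa:) is heavy, so it takes stress.
Stress on syllable 6: e:.krop.ta:.sa.glu.ˈpa:.fo.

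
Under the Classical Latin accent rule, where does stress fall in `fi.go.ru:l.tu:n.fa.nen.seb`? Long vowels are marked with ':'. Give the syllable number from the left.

Classical Latin: stress the penult if heavy (long vowel or closed), else the antepenult.
Weights: 5 fa L, 6 nen H, 7 seb H.
The penult (syllable 6, nen) is heavy, so it takes stress.
Stress on syllable 6: fi.go.ru:l.tu:n.fa.ˈnen.seb.

6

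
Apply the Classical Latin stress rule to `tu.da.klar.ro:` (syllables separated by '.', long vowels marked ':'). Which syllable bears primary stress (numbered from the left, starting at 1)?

3

Classical Latin: stress the penult if heavy (long vowel or closed), else the antepenult.
Weights: 2 da L, 3 klar H, 4 ro: H.
The penult (syllable 3, klar) is heavy, so it takes stress.
Stress on syllable 3: tu.da.ˈklar.ro:.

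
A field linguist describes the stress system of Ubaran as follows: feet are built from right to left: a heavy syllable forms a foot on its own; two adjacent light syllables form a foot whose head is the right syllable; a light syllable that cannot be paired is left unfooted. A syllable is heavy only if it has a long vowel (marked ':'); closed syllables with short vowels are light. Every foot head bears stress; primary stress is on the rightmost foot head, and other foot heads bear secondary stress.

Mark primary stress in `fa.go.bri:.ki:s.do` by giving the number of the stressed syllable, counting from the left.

Weights: 1 fa L, 2 go L, 3 bri: H, 4 ki:s H, 5 do L.
Parse right to left (heavy = foot alone; LL = one foot; stranded L unfooted): (fa.ˈgo) (ˈbri:) (ˈki:s) do.
Foot heads: 2, 3, 4.
Primary stress on the rightmost head = syllable 4.
Primary stress: syllable 4 → fa.go.bri:.ˈki:s.do.

4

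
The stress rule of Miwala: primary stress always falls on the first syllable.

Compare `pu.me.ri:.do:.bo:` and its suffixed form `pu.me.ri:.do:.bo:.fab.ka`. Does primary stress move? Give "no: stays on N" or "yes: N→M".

no: stays on 1

Base `pu.me.ri:.do:.bo:` (5 syllables):
  The word has 5 syllables; the first syllable is syllable 1 (pu).
  → primary stress on syllable 1.
Suffixed `pu.me.ri:.do:.bo:.fab.ka` (7 syllables):
  The word has 7 syllables; the first syllable is syllable 1 (pu).
  → primary stress on syllable 1.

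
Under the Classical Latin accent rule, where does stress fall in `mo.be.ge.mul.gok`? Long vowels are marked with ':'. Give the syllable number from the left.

4

Classical Latin: stress the penult if heavy (long vowel or closed), else the antepenult.
Weights: 3 ge L, 4 mul H, 5 gok H.
The penult (syllable 4, mul) is heavy, so it takes stress.
Stress on syllable 4: mo.be.ge.ˈmul.gok.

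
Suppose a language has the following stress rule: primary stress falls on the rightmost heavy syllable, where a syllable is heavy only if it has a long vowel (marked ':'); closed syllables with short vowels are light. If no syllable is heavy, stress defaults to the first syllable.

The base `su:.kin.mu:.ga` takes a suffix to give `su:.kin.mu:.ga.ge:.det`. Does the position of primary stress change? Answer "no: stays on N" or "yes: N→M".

yes: 3→5

Base `su:.kin.mu:.ga` (4 syllables):
  Weights: 1 su: H, 2 kin L, 3 mu: H, 4 ga L.
  Heavy syllables in the domain: 1, 3. The rightmost is syllable 3 (mu:).
  → primary stress on syllable 3.
Suffixed `su:.kin.mu:.ga.ge:.det` (6 syllables):
  Weights: 1 su: H, 2 kin L, 3 mu: H, 4 ga L, 5 ge: H, 6 det L.
  Heavy syllables in the domain: 1, 3, 5. The rightmost is syllable 5 (ge:).
  → primary stress on syllable 5.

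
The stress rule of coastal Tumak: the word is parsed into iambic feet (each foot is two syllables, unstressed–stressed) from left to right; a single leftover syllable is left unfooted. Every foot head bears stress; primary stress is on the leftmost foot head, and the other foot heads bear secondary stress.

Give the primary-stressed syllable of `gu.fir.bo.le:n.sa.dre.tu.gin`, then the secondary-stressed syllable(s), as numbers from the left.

primary 2, secondary 4, 6, 8

Parse left to right into iambic (σˈσ) feet: (gu.ˈfir) (bo.ˈle:n) (sa.ˈdre) (tu.ˈgin).
Foot heads (stressed positions): 2, 4, 6, 8.
End Rule Leftmost: primary stress on the leftmost head = syllable 2.
Secondary stress on 4, 6, 8: gu.ˈfir.bo.ˌle:n.sa.ˌdre.tu.ˌgin.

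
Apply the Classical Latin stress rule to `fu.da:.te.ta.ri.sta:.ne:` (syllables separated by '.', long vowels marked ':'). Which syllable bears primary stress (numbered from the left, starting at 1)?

Classical Latin: stress the penult if heavy (long vowel or closed), else the antepenult.
Weights: 5 ri L, 6 sta: H, 7 ne: H.
The penult (syllable 6, sta:) is heavy, so it takes stress.
Stress on syllable 6: fu.da:.te.ta.ri.ˈsta:.ne:.

6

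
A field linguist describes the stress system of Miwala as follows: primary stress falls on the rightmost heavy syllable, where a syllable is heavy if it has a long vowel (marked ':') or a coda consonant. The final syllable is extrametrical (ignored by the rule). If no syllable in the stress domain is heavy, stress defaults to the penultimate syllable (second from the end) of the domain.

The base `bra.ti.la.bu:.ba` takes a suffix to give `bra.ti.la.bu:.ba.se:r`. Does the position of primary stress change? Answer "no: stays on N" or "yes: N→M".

Base `bra.ti.la.bu:.ba` (5 syllables):
  The final syllable (5, ba) is extrametrical; the stress domain is syllables 1–4.
  Weights: 1 bra L, 2 ti L, 3 la L, 4 bu: H.
  Heavy syllables in the domain: 4. The rightmost is syllable 4 (bu:).
  → primary stress on syllable 4.
Suffixed `bra.ti.la.bu:.ba.se:r` (6 syllables):
  The final syllable (6, se:r) is extrametrical; the stress domain is syllables 1–5.
  Weights: 1 bra L, 2 ti L, 3 la L, 4 bu: H, 5 ba L.
  Heavy syllables in the domain: 4. The rightmost is syllable 4 (bu:).
  → primary stress on syllable 4.

no: stays on 4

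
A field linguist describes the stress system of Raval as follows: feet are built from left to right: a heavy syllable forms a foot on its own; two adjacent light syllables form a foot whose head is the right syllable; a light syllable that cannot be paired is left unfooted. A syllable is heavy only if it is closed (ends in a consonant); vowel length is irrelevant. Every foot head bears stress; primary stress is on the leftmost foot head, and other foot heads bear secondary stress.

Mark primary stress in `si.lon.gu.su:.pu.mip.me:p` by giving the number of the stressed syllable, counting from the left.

Weights: 1 si L, 2 lon H, 3 gu L, 4 su: L, 5 pu L, 6 mip H, 7 me:p H.
Parse left to right (heavy = foot alone; LL = one foot; stranded L unfooted): si (ˈlon) (gu.ˈsu:) pu (ˈmip) (ˈme:p).
Foot heads: 2, 4, 6, 7.
Primary stress on the leftmost head = syllable 2.
Primary stress: syllable 2 → si.ˈlon.gu.su:.pu.mip.me:p.

2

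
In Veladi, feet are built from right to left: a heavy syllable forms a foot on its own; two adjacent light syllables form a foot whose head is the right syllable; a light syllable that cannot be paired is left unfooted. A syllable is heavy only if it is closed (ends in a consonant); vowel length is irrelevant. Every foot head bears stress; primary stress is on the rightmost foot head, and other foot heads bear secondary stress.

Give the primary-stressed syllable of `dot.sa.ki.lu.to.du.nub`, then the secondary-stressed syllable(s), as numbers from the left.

primary 7, secondary 1, 4, 6

Weights: 1 dot H, 2 sa L, 3 ki L, 4 lu L, 5 to L, 6 du L, 7 nub H.
Parse right to left (heavy = foot alone; LL = one foot; stranded L unfooted): (ˈdot) sa (ki.ˈlu) (to.ˈdu) (ˈnub).
Foot heads: 1, 4, 6, 7.
Primary stress on the rightmost head = syllable 7.
Secondary stress on 1, 4, 6: ˌdot.sa.ki.ˌlu.to.ˌdu.ˈnub.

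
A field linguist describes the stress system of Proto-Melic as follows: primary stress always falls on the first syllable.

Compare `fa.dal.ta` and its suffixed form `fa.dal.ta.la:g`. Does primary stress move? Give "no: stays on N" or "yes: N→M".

no: stays on 1

Base `fa.dal.ta` (3 syllables):
  The word has 3 syllables; the first syllable is syllable 1 (fa).
  → primary stress on syllable 1.
Suffixed `fa.dal.ta.la:g` (4 syllables):
  The word has 4 syllables; the first syllable is syllable 1 (fa).
  → primary stress on syllable 1.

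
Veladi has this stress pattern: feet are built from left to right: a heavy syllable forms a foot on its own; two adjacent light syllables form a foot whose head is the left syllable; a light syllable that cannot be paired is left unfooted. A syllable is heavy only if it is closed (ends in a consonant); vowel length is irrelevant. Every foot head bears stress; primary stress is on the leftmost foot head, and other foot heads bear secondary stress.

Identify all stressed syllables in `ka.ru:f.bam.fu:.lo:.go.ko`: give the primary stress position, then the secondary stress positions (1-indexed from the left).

primary 2, secondary 3, 4, 6

Weights: 1 ka L, 2 ru:f H, 3 bam H, 4 fu: L, 5 lo: L, 6 go L, 7 ko L.
Parse left to right (heavy = foot alone; LL = one foot; stranded L unfooted): ka (ˈru:f) (ˈbam) (ˈfu:.lo:) (ˈgo.ko).
Foot heads: 2, 3, 4, 6.
Primary stress on the leftmost head = syllable 2.
Secondary stress on 3, 4, 6: ka.ˈru:f.ˌbam.ˌfu:.lo:.ˌgo.ko.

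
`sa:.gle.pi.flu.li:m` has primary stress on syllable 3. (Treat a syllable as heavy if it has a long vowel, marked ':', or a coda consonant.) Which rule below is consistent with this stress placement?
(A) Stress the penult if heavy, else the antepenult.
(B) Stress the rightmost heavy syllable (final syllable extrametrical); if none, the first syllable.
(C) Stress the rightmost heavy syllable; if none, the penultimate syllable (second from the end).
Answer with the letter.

A

Rule A → syllable 3 ✓.
Rule B → syllable 1 (observed: 3).
Rule C → syllable 5 (observed: 3).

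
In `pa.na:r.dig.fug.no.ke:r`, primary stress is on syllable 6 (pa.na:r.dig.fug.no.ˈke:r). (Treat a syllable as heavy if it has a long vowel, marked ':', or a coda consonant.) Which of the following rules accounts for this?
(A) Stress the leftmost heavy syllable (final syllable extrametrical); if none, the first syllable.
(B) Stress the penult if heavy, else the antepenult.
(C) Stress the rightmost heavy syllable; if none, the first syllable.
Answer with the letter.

Rule A → syllable 2 (observed: 6).
Rule B → syllable 4 (observed: 6).
Rule C → syllable 6 ✓.

C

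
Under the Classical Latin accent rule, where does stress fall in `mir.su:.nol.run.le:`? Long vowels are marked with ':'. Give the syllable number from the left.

Classical Latin: stress the penult if heavy (long vowel or closed), else the antepenult.
Weights: 3 nol H, 4 run H, 5 le: H.
The penult (syllable 4, run) is heavy, so it takes stress.
Stress on syllable 4: mir.su:.nol.ˈrun.le:.

4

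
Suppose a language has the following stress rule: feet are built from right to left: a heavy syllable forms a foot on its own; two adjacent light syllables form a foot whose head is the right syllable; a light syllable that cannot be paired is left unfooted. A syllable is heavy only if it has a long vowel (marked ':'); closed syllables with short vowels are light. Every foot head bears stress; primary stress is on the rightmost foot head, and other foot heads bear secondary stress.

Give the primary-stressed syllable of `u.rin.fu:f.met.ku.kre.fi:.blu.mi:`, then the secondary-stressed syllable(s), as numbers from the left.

primary 9, secondary 2, 3, 6, 7

Weights: 1 u L, 2 rin L, 3 fu:f H, 4 met L, 5 ku L, 6 kre L, 7 fi: H, 8 blu L, 9 mi: H.
Parse right to left (heavy = foot alone; LL = one foot; stranded L unfooted): (u.ˈrin) (ˈfu:f) met (ku.ˈkre) (ˈfi:) blu (ˈmi:).
Foot heads: 2, 3, 6, 7, 9.
Primary stress on the rightmost head = syllable 9.
Secondary stress on 2, 3, 6, 7: u.ˌrin.ˌfu:f.met.ku.ˌkre.ˌfi:.blu.ˈmi:.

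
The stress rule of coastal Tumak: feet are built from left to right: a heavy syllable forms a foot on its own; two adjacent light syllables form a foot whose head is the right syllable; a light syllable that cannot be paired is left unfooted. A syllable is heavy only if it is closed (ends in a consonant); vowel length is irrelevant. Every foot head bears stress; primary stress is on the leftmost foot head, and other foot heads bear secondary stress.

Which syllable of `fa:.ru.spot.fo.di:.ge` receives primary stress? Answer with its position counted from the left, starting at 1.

2

Weights: 1 fa: L, 2 ru L, 3 spot H, 4 fo L, 5 di: L, 6 ge L.
Parse left to right (heavy = foot alone; LL = one foot; stranded L unfooted): (fa:.ˈru) (ˈspot) (fo.ˈdi:) ge.
Foot heads: 2, 3, 5.
Primary stress on the leftmost head = syllable 2.
Primary stress: syllable 2 → fa:.ˈru.spot.fo.di:.ge.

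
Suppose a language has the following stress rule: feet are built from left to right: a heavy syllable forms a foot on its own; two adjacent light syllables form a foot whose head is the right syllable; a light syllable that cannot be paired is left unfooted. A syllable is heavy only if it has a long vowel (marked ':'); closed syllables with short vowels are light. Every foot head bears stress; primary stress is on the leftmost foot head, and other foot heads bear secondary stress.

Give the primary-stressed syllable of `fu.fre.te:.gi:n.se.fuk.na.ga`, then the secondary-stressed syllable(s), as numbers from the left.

primary 2, secondary 3, 4, 6, 8

Weights: 1 fu L, 2 fre L, 3 te: H, 4 gi:n H, 5 se L, 6 fuk L, 7 na L, 8 ga L.
Parse left to right (heavy = foot alone; LL = one foot; stranded L unfooted): (fu.ˈfre) (ˈte:) (ˈgi:n) (se.ˈfuk) (na.ˈga).
Foot heads: 2, 3, 4, 6, 8.
Primary stress on the leftmost head = syllable 2.
Secondary stress on 3, 4, 6, 8: fu.ˈfre.ˌte:.ˌgi:n.se.ˌfuk.na.ˌga.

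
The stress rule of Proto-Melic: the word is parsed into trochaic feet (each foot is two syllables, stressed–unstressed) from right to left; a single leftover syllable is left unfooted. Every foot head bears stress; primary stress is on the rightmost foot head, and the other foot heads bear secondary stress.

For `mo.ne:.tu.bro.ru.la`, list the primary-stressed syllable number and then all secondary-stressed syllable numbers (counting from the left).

primary 5, secondary 1, 3

Parse right to left into trochaic (ˈσσ) feet: (ˈmo.ne:) (ˈtu.bro) (ˈru.la).
Foot heads (stressed positions): 1, 3, 5.
End Rule Rightmost: primary stress on the rightmost head = syllable 5.
Secondary stress on 1, 3: ˌmo.ne:.ˌtu.bro.ˈru.la.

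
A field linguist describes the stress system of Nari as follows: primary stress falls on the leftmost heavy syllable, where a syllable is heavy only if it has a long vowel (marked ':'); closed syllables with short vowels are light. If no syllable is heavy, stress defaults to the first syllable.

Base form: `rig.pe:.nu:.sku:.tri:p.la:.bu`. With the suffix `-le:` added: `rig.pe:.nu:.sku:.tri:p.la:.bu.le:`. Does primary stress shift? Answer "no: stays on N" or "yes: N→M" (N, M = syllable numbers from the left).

no: stays on 2

Base `rig.pe:.nu:.sku:.tri:p.la:.bu` (7 syllables):
  Weights: 1 rig L, 2 pe: H, 3 nu: H, 4 sku: H, 5 tri:p H, 6 la: H, 7 bu L.
  Heavy syllables in the domain: 2, 3, 4, 5, 6. The leftmost is syllable 2 (pe:).
  → primary stress on syllable 2.
Suffixed `rig.pe:.nu:.sku:.tri:p.la:.bu.le:` (8 syllables):
  Weights: 1 rig L, 2 pe: H, 3 nu: H, 4 sku: H, 5 tri:p H, 6 la: H, 7 bu L, 8 le: H.
  Heavy syllables in the domain: 2, 3, 4, 5, 6, 8. The leftmost is syllable 2 (pe:).
  → primary stress on syllable 2.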